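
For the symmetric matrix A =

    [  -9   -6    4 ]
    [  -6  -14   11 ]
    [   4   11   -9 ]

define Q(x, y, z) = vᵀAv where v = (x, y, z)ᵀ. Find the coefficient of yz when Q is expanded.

The coefficient of yz is A[2,3] + A[3,2] = 2·11 = 22.

22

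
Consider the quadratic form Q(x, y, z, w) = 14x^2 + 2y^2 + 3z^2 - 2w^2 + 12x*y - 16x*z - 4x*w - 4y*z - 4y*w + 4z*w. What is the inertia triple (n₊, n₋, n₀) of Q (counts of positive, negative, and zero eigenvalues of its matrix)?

Write A = [[14, 6, -8, -2], [6, 2, -2, -2], [-8, -2, 3, 2], [-2, -2, 2, -2]].
Symmetric row and column elimination reduces A to a congruent diagonal form with pivots 14, -4/7, 2, -2.
That gives 2 positive, 2 negative pivots.

(2, 2, 0)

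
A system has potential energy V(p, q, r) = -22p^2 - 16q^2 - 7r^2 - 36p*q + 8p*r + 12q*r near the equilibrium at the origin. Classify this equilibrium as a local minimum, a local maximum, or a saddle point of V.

local maximum

The Hessian at the origin is H = [[-44, -36, 8], [-36, -32, 12], [8, 12, -14]].
Row-reducing H symmetrically gives the diagonal entries -44, -28/11, -6/7.
Counting signs: 3 negative.
H is negative definite, so the origin is a strict local maximum.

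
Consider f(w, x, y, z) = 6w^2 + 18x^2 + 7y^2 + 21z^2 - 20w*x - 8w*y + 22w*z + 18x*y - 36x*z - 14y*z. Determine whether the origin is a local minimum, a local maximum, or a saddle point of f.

local minimum

The Hessian at the origin is H = [[12, -20, -8, 22], [-20, 36, 18, -36], [-8, 18, 14, -14], [22, -36, -14, 42]].
Row-reducing H symmetrically gives the diagonal entries 12, 8/3, 1/2, 1.
That gives 4 positive pivots.
H is positive definite, so the origin is a strict local minimum.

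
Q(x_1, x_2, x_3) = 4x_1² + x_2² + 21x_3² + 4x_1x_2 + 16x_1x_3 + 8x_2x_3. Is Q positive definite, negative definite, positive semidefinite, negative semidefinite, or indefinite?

positive semidefinite

Write A = [[4, 2, 8], [2, 1, 4], [8, 4, 21]].
Congruent diagonalization of A (simultaneous row and column reduction) yields pivots 4, 0, 5.
Counting signs: 2 positive, 1 zero.
Hence Q is positive semidefinite.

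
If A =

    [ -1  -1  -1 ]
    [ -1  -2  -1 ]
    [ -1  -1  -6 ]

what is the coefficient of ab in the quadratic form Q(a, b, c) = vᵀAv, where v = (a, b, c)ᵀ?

-2

The coefficient of ab is A[1,2] + A[2,1] = 2·(-1) = -2.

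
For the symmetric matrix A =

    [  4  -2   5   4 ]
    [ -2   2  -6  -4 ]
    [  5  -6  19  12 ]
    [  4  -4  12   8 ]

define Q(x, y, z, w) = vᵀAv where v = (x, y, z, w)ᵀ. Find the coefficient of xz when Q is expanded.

10

The coefficient of xz is A[1,3] + A[3,1] = 2·5 = 10.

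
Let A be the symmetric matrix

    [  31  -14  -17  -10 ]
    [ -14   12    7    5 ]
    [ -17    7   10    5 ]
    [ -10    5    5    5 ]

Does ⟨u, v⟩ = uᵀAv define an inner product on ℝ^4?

yes

Row-reducing A symmetrically gives the diagonal entries 31, 176/31, 105/176, 10/7.
Counting signs: 4 positive.
Hence Q is positive definite.
⟨·,·⟩ is an inner product exactly when A is positive definite.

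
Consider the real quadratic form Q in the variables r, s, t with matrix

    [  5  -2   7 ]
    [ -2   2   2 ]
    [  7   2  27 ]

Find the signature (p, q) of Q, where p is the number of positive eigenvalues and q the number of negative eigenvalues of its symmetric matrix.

An LDLᵀ factorisation of A has diagonal entries 5, 6/5, -2.
Counting signs: 2 positive, 1 negative.

(2, 1)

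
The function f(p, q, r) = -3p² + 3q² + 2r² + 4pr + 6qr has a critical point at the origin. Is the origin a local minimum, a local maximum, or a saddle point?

saddle point

The Hessian at the origin is H = [[-6, 0, 4], [0, 6, 6], [4, 6, 4]].
An LDLᵀ factorisation of H has diagonal entries -6, 6, 2/3.
So there are 2 positive, 1 negative pivots.
H is indefinite, so the origin is a saddle point.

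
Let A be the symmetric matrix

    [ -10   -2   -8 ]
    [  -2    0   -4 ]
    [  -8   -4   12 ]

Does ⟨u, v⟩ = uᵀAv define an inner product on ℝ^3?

no

Symmetric row and column elimination reduces A to a congruent diagonal form with pivots -10, 2/5, 4.
Counting signs: 2 positive, 1 negative.
Hence Q is indefinite.
⟨·,·⟩ is an inner product exactly when A is positive definite.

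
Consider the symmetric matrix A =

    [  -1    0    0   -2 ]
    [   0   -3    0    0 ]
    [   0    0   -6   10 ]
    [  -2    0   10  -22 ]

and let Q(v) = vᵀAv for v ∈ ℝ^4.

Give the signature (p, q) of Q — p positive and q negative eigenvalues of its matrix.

Applying the same elementary operations to the rows and columns of A produces a congruent diagonal matrix with entries -1, -3, -6, -4/3.
That gives 4 negative pivots.

(0, 4)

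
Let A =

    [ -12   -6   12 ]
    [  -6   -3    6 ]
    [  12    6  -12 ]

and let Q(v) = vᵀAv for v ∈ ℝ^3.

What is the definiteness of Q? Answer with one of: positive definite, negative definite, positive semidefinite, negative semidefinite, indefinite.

Applying the same elementary operations to the rows and columns of A produces a congruent diagonal matrix with entries -12, 0, 0.
So there are 1 negative, 2 zero pivots.
Hence Q is negative semidefinite.

negative semidefinite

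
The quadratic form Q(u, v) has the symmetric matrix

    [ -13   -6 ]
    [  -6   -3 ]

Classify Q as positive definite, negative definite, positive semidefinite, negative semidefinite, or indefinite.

For the 2×2 matrix [[-13, -6], [-6, -3]]: det = -13·-3 − (-6)² = 3, trace = -16.
det > 0 so both eigenvalues share the sign of the trace; trace = -16 < 0 ⇒ both negative.

negative definite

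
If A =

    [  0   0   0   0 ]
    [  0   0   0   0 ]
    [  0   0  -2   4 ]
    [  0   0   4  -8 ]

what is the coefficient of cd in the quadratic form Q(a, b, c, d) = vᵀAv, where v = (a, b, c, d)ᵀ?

8

The coefficient of cd is A[3,4] + A[4,3] = 2·4 = 8.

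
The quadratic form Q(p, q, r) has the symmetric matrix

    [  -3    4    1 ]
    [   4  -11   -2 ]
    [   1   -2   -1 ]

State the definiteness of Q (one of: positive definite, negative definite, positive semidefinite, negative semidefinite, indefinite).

negative definite

Leading principal minors: Δ_1 = -3, Δ_2 = 17, Δ_3 = -10.
The signs alternate starting with Δ_1 < 0, so by Sylvester's criterion Q is negative definite.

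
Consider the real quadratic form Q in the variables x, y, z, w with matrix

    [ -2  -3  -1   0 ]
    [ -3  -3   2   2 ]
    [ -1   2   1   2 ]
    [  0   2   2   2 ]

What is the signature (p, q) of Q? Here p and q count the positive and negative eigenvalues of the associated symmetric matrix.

An LDLᵀ factorisation of A has diagonal entries -2, 3/2, -20/3, 2/5.
That gives 2 positive, 2 negative pivots.

(2, 2)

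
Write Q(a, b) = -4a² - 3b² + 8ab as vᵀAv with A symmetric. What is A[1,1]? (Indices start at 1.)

The coefficient of a² in Q is -4, and that is exactly A[1,1].

-4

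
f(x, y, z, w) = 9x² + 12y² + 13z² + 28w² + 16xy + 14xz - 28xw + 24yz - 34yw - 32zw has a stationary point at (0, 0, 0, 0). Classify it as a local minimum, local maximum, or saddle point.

The Hessian at the origin is H = [[18, 16, 14, -28], [16, 24, 24, -34], [14, 24, 26, -32], [-28, -34, -32, 56]].
Congruent diagonalization of H (simultaneous row and column reduction) yields pivots 18, 88/9, 16/11, 15/4.
That gives 4 positive pivots.
H is positive definite, so the origin is a strict local minimum.

local minimum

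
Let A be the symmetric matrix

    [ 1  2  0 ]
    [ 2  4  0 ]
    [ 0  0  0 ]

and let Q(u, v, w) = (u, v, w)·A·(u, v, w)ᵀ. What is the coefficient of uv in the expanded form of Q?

The coefficient of uv is A[1,2] + A[2,1] = 2·2 = 4.

4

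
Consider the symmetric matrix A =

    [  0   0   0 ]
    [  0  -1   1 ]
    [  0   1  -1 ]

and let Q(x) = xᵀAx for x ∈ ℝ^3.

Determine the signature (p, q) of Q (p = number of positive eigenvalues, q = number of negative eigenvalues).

(0, 1)

Congruent diagonalization of A (simultaneous row and column reduction) yields pivots 0, -1, 0.
That gives 1 negative, 2 zero pivots.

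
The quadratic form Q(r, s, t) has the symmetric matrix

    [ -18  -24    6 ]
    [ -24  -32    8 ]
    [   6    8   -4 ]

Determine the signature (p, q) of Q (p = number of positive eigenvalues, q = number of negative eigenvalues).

Congruent diagonalization of A (simultaneous row and column reduction) yields pivots -18, 0, -2.
So there are 2 negative, 1 zero pivots.

(0, 2)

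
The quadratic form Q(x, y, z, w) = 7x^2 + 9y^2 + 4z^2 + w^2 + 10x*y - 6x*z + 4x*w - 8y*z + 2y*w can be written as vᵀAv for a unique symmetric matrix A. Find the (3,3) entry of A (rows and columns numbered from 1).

4

The coefficient of z^2 in Q is 4, and that is exactly A[3,3].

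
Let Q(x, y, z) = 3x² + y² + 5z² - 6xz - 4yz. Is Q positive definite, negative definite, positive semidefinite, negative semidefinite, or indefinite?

indefinite

The symmetric matrix is A = [[3, 0, -3], [0, 1, -2], [-3, -2, 5]].
Applying the same elementary operations to the rows and columns of A produces a congruent diagonal matrix with entries 3, 1, -2.
Counting signs: 2 positive, 1 negative.
Hence Q is indefinite.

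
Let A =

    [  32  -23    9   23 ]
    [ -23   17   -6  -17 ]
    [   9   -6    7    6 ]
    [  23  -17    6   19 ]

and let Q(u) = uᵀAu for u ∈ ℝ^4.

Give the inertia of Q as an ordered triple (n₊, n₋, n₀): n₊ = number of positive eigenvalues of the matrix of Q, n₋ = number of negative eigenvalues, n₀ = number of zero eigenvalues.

(4, 0, 0)

An LDLᵀ factorisation of A has diagonal entries 32, 15/32, 4, 2.
So there are 4 positive pivots.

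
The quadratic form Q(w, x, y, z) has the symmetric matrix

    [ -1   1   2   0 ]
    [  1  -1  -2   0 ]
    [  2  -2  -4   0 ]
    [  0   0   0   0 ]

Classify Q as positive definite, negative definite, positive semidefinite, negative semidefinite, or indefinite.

negative semidefinite

Applying the same elementary operations to the rows and columns of A produces a congruent diagonal matrix with entries -1, 0, 0, 0.
Counting signs: 1 negative, 3 zero.
Hence Q is negative semidefinite.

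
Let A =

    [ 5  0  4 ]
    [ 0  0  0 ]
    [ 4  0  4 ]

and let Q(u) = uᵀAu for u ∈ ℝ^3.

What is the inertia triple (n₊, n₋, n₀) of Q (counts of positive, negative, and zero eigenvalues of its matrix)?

(2, 0, 1)

Row-reducing A symmetrically gives the diagonal entries 5, 0, 4/5.
That gives 2 positive, 1 zero pivots.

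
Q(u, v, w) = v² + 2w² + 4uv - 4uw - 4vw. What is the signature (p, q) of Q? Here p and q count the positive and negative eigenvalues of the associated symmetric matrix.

(1, 2)

The symmetric matrix is A = [[0, 2, -2], [2, 1, -2], [-2, -2, 2]].
By Sylvester's law of inertia any congruent diagonalization of A has 1 positive, 2 negative and 0 zero entries.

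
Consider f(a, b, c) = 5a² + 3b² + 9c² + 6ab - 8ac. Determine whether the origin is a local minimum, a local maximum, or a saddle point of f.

local minimum

The Hessian at the origin is H = [[10, 6, -8], [6, 6, 0], [-8, 0, 18]].
An LDLᵀ factorisation of H has diagonal entries 10, 12/5, 2.
Counting signs: 3 positive.
H is positive definite, so the origin is a strict local minimum.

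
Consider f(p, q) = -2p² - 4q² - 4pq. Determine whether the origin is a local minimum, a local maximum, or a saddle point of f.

The Hessian at the origin is H = [[-4, -4], [-4, -8]].
det H = -4·-8 − (-4)² = 16 > 0 and H[1,1] = -4 < 0, so H is negative definite.
Therefore the origin is a local maximum.

local maximum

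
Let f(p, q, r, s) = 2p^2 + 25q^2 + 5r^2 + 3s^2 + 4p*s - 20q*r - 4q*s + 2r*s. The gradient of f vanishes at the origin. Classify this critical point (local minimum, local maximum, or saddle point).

local minimum

The Hessian at the origin is H = [[4, 0, 0, 4], [0, 50, -20, -4], [0, -20, 10, 2], [4, -4, 2, 6]].
Symmetric row and column elimination reduces H to a congruent diagonal form with pivots 4, 50, 2, 8/5.
Counting signs: 4 positive.
H is positive definite, so the origin is a strict local minimum.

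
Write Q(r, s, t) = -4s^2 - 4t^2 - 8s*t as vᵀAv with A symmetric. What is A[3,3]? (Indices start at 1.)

The coefficient of t^2 in Q is -4, and that is exactly A[3,3].

-4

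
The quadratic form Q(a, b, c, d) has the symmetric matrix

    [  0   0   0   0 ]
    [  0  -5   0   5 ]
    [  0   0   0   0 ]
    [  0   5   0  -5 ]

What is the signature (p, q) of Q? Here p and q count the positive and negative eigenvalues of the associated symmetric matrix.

(0, 1)

Congruent diagonalization of A (simultaneous row and column reduction) yields pivots 0, -5, 0, 0.
Counting signs: 1 negative, 3 zero.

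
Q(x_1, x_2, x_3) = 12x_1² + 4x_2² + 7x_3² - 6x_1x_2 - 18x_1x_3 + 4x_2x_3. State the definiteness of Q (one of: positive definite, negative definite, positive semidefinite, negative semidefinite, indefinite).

positive definite

Write A = [[12, -3, -9], [-3, 4, 2], [-9, 2, 7]].
Symmetric row and column elimination reduces A to a congruent diagonal form with pivots 12, 13/4, 3/13.
Counting signs: 3 positive.
Hence Q is positive definite.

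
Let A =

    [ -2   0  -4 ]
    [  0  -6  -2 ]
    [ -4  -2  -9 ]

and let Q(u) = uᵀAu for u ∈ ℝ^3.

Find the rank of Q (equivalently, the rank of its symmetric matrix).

Applying the same elementary operations to the rows and columns of A produces a congruent diagonal matrix with entries -2, -6, -1/3.
That gives 3 negative pivots.
The rank is the number of nonzero pivots: 3.

3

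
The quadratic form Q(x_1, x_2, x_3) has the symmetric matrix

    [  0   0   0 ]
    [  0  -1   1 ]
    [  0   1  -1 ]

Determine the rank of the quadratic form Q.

1

Symmetric row and column elimination reduces A to a congruent diagonal form with pivots 0, -1, 0.
So there are 1 negative, 2 zero pivots.
The rank is the number of nonzero pivots: 1.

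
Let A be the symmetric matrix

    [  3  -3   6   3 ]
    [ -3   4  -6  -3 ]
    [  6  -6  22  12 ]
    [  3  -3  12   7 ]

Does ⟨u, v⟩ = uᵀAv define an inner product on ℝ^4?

yes

Row-reducing A symmetrically gives the diagonal entries 3, 1, 10, 2/5.
That gives 4 positive pivots.
Hence Q is positive definite.
⟨·,·⟩ is an inner product exactly when A is positive definite.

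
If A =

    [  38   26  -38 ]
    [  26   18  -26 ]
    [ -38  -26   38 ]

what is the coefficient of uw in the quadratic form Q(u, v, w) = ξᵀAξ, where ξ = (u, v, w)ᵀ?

-76

The coefficient of uw is A[1,3] + A[3,1] = 2·(-38) = -76.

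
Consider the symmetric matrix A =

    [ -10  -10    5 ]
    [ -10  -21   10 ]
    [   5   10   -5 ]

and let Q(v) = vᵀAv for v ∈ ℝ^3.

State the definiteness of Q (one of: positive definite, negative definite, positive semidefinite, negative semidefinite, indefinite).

Leading principal minors: Δ_1 = -10, Δ_2 = 110, Δ_3 = -25.
The signs alternate starting with Δ_1 < 0, so by Sylvester's criterion Q is negative definite.

negative definite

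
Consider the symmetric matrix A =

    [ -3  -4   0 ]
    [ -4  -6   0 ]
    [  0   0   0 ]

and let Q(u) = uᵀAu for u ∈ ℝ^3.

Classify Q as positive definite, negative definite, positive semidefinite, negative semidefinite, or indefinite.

Applying the same elementary operations to the rows and columns of A produces a congruent diagonal matrix with entries -3, -2/3, 0.
So there are 2 negative, 1 zero pivots.
Hence Q is negative semidefinite.

negative semidefinite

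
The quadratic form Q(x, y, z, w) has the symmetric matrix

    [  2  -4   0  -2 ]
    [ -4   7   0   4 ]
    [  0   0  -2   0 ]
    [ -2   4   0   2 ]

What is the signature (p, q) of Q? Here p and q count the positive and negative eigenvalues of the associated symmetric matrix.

Applying the same elementary operations to the rows and columns of A produces a congruent diagonal matrix with entries 2, -1, -2, 0.
That gives 1 positive, 2 negative, 1 zero pivots.

(1, 2)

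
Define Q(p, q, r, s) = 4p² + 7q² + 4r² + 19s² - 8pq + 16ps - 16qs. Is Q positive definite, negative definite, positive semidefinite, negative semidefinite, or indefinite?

positive definite

The associated matrix is A = [[4, -4, 0, 8], [-4, 7, 0, -8], [0, 0, 4, 0], [8, -8, 0, 19]].
Congruent diagonalization of A (simultaneous row and column reduction) yields pivots 4, 3, 4, 3.
That gives 4 positive pivots.
Hence Q is positive definite.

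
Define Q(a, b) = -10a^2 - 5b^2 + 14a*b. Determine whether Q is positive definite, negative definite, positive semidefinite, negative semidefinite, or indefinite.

The symmetric matrix of Q is [[-10, 7], [7, -5]].
For the 2×2 matrix [[-10, 7], [7, -5]]: det = -10·-5 − (7)² = 1, trace = -15.
det > 0 so both eigenvalues share the sign of the trace; trace = -15 < 0 ⇒ both negative.

negative definite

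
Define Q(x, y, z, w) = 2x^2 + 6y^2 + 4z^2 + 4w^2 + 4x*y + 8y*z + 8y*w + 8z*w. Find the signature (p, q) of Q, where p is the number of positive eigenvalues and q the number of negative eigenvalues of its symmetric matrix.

(2, 0)

The associated matrix is A = [[2, 2, 0, 0], [2, 6, 4, 4], [0, 4, 4, 4], [0, 4, 4, 4]].
Applying the same elementary operations to the rows and columns of A produces a congruent diagonal matrix with entries 2, 4, 0, 0.
Counting signs: 2 positive, 2 zero.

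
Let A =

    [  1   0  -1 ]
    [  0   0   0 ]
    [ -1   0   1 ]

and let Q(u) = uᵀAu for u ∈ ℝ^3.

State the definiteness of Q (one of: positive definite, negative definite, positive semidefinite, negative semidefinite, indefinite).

positive semidefinite

Row-reducing A symmetrically gives the diagonal entries 1, 0, 0.
Counting signs: 1 positive, 2 zero.
Hence Q is positive semidefinite.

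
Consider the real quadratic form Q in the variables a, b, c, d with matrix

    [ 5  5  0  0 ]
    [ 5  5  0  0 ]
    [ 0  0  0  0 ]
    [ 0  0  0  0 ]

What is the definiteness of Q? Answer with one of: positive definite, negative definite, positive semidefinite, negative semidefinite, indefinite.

positive semidefinite

Row-reducing A symmetrically gives the diagonal entries 5, 0, 0, 0.
So there are 1 positive, 3 zero pivots.
Hence Q is positive semidefinite.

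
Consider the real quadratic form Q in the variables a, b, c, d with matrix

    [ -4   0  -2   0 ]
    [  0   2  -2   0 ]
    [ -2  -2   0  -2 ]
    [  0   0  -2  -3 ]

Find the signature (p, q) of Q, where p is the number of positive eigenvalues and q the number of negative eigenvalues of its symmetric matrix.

Congruent diagonalization of A (simultaneous row and column reduction) yields pivots -4, 2, -1, 1.
That gives 2 positive, 2 negative pivots.

(2, 2)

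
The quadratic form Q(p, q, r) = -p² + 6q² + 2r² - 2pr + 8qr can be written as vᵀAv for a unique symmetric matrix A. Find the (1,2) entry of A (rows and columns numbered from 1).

0

The coefficient of p·q in Q is 0. For a symmetric A this equals A[1,2] + A[2,1] = 2·A[1,2].
So A[1,2] = 0/2 = 0.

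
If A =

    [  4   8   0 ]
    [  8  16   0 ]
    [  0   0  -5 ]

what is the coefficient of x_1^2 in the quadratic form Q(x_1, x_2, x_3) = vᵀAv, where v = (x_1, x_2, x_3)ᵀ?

4

The coefficient of x_1^2 is the diagonal entry A[1,1] = 4.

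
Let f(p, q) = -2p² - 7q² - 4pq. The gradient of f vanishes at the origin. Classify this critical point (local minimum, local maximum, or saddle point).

local maximum

The Hessian at the origin is H = [[-4, -4], [-4, -14]].
det H = -4·-14 − (-4)² = 40 > 0 and H[1,1] = -4 < 0, so H is negative definite.
Therefore the origin is a local maximum.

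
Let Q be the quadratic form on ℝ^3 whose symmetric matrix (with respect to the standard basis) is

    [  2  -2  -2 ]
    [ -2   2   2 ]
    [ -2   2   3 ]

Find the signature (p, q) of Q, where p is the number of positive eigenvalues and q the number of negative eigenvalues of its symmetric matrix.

Congruent diagonalization of A (simultaneous row and column reduction) yields pivots 2, 0, 1.
Counting signs: 2 positive, 1 zero.

(2, 0)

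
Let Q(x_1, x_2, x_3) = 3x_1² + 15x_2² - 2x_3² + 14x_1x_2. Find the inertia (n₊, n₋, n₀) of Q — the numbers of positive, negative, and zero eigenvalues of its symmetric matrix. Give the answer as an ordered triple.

(1, 2, 0)

The symmetric matrix is A = [[3, 7, 0], [7, 15, 0], [0, 0, -2]].
Symmetric row and column elimination reduces A to a congruent diagonal form with pivots 3, -4/3, -2.
Counting signs: 1 positive, 2 negative.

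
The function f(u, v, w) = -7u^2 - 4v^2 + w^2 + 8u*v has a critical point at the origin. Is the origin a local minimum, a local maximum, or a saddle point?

The Hessian at the origin is H = [[-14, 8, 0], [8, -8, 0], [0, 0, 2]].
Row-reducing H symmetrically gives the diagonal entries -14, -24/7, 2.
So there are 1 positive, 2 negative pivots.
H is indefinite, so the origin is a saddle point.

saddle point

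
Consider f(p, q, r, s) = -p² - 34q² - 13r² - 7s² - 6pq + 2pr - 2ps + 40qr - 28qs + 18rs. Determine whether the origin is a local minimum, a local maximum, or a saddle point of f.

The Hessian at the origin is H = [[-2, -6, 2, -2], [-6, -68, 40, -28], [2, 40, -26, 18], [-2, -28, 18, -14]].
Symmetric row and column elimination reduces H to a congruent diagonal form with pivots -2, -50, -22/25, -12/11.
Counting signs: 4 negative.
H is negative definite, so the origin is a strict local maximum.

local maximum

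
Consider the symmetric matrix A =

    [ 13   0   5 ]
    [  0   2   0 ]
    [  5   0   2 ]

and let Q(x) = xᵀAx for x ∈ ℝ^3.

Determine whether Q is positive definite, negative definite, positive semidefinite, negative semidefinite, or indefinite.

Row-reducing A symmetrically gives the diagonal entries 13, 2, 1/13.
That gives 3 positive pivots.
Hence Q is positive definite.

positive definite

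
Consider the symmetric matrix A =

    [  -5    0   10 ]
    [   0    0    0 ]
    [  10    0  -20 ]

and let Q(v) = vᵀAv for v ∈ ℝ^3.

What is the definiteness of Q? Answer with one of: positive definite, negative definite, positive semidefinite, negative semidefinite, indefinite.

negative semidefinite

Row-reducing A symmetrically gives the diagonal entries -5, 0, 0.
That gives 1 negative, 2 zero pivots.
Hence Q is negative semidefinite.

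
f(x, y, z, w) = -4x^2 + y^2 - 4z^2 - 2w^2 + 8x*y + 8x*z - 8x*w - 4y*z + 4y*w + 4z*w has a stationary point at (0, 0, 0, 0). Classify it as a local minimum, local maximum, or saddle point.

saddle point

The Hessian at the origin is H = [[-8, 8, 8, -8], [8, 2, -4, 4], [8, -4, -8, 4], [-8, 4, 4, -4]].
Row-reducing H symmetrically gives the diagonal entries -8, 10, -8/5, 6.
That gives 2 positive, 2 negative pivots.
H is indefinite, so the origin is a saddle point.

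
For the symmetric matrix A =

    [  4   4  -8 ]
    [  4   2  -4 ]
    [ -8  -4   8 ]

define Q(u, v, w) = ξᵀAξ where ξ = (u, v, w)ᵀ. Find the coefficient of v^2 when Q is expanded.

2

The coefficient of v^2 is the diagonal entry A[2,2] = 2.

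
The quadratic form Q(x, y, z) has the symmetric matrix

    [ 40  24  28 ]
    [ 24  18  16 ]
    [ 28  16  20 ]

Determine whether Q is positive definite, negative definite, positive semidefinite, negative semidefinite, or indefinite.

positive definite

Leading principal minors: Δ_1 = 40, Δ_2 = 144, Δ_3 = 32.
All leading principal minors are positive, so by Sylvester's criterion Q is positive definite.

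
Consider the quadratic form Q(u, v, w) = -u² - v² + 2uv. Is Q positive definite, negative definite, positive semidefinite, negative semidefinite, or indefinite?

negative semidefinite

The symmetric matrix is A = [[-1, 1, 0], [1, -1, 0], [0, 0, 0]].
Symmetric row and column elimination reduces A to a congruent diagonal form with pivots -1, 0, 0.
That gives 1 negative, 2 zero pivots.
Hence Q is negative semidefinite.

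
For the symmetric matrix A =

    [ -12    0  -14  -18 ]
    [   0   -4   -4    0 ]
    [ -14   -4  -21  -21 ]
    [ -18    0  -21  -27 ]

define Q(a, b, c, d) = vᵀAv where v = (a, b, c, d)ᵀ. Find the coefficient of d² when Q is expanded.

-27

The coefficient of d² is the diagonal entry A[4,4] = -27.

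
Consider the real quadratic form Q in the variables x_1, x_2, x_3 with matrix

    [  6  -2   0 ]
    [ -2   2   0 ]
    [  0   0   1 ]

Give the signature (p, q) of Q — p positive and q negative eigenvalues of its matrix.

Symmetric row and column elimination reduces A to a congruent diagonal form with pivots 6, 4/3, 1.
Counting signs: 3 positive.

(3, 0)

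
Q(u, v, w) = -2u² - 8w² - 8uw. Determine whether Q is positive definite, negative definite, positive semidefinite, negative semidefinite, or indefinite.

The symmetric matrix is A = [[-2, 0, -4], [0, 0, 0], [-4, 0, -8]].
Row-reducing A symmetrically gives the diagonal entries -2, 0, 0.
So there are 1 negative, 2 zero pivots.
Hence Q is negative semidefinite.

negative semidefinite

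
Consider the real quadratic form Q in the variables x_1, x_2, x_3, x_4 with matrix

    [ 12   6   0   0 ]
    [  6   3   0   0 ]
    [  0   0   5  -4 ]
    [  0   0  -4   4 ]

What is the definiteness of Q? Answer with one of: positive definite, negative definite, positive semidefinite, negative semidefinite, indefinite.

Row-reducing A symmetrically gives the diagonal entries 12, 0, 5, 4/5.
So there are 3 positive, 1 zero pivots.
Hence Q is positive semidefinite.

positive semidefinite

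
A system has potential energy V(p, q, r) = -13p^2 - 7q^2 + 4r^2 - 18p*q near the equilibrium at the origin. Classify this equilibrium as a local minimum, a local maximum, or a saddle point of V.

saddle point

The Hessian at the origin is H = [[-26, -18, 0], [-18, -14, 0], [0, 0, 8]].
Symmetric row and column elimination reduces H to a congruent diagonal form with pivots -26, -20/13, 8.
Counting signs: 1 positive, 2 negative.
H is indefinite, so the origin is a saddle point.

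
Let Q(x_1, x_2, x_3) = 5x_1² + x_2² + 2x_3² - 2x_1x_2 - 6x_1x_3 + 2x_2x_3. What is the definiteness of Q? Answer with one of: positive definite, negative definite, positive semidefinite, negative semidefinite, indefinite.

The associated matrix is A = [[5, -1, -3], [-1, 1, 1], [-3, 1, 2]].
Congruent diagonalization of A (simultaneous row and column reduction) yields pivots 5, 4/5, 0.
Counting signs: 2 positive, 1 zero.
Hence Q is positive semidefinite.

positive semidefinite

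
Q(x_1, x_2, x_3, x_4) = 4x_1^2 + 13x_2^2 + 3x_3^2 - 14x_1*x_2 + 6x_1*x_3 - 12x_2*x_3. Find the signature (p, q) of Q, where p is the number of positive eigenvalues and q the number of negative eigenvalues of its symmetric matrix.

The associated matrix is A = [[4, -7, 3, 0], [-7, 13, -6, 0], [3, -6, 3, 0], [0, 0, 0, 0]].
Symmetric row and column elimination reduces A to a congruent diagonal form with pivots 4, 3/4, 0, 0.
Counting signs: 2 positive, 2 zero.

(2, 0)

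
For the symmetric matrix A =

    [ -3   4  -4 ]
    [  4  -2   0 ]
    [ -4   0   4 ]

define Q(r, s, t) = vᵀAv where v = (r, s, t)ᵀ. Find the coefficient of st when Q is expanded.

0

The coefficient of st is A[2,3] + A[3,2] = 2·0 = 0.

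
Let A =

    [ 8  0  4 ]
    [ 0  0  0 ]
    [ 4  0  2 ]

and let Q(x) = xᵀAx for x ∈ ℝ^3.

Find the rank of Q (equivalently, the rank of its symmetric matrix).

1

Applying the same elementary operations to the rows and columns of A produces a congruent diagonal matrix with entries 8, 0, 0.
So there are 1 positive, 2 zero pivots.
The rank is the number of nonzero pivots: 1.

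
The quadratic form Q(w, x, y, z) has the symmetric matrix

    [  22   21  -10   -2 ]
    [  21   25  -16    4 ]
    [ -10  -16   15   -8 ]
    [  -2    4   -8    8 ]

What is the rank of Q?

Symmetric row and column elimination reduces A to a congruent diagonal form with pivots 22, 109/22, 223/109, 12/223.
So there are 4 positive pivots.
The rank is the number of nonzero pivots: 4.

4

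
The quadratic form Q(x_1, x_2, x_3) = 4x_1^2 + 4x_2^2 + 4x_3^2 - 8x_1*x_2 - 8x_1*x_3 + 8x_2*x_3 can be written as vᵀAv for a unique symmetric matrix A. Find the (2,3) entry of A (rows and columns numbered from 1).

4

The coefficient of x_2·x_3 in Q is 8. For a symmetric A this equals A[2,3] + A[3,2] = 2·A[2,3].
So A[2,3] = 8/2 = 4.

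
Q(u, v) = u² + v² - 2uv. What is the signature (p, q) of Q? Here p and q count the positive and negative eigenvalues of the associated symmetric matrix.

Write A = [[1, -1], [-1, 1]].
Congruent diagonalization of A (simultaneous row and column reduction) yields pivots 1, 0.
So there are 1 positive, 1 zero pivots.

(1, 0)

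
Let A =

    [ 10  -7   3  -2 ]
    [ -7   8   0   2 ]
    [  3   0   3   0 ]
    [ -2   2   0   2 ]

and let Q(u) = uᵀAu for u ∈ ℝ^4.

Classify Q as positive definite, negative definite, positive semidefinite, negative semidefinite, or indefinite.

positive definite

Row-reducing A symmetrically gives the diagonal entries 10, 31/10, 21/31, 10/7.
That gives 4 positive pivots.
Hence Q is positive definite.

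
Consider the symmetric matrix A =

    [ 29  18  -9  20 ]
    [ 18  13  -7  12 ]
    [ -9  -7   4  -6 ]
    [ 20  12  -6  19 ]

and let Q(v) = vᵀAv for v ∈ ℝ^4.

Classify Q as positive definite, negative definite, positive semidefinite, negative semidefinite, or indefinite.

positive definite

Leading principal minors: Δ_1 = 29, Δ_2 = 53, Δ_3 = 6, Δ_4 = 30.
All leading principal minors are positive, so by Sylvester's criterion Q is positive definite.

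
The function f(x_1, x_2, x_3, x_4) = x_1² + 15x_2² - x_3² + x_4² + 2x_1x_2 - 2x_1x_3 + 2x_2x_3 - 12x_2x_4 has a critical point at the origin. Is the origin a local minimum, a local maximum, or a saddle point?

saddle point

The Hessian at the origin is H = [[2, 2, -2, 0], [2, 30, 2, -12], [-2, 2, -2, 0], [0, -12, 0, 2]].
Applying the same elementary operations to the rows and columns of H produces a congruent diagonal matrix with entries 2, 28, -32/7, -5/2.
Counting signs: 2 positive, 2 negative.
H is indefinite, so the origin is a saddle point.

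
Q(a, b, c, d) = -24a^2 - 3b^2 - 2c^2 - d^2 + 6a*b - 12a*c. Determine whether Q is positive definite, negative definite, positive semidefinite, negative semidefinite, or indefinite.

The associated matrix is A = [[-24, 3, -6, 0], [3, -3, 0, 0], [-6, 0, -2, 0], [0, 0, 0, -1]].
Applying the same elementary operations to the rows and columns of A produces a congruent diagonal matrix with entries -24, -21/8, -2/7, -1.
So there are 4 negative pivots.
Hence Q is negative definite.

negative definite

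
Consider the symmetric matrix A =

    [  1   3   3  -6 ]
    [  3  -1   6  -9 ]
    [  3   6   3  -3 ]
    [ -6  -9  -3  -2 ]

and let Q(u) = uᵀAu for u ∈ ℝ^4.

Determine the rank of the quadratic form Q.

4

Row-reducing A symmetrically gives the diagonal entries 1, -10, -51/10, -4/17.
That gives 1 positive, 3 negative pivots.
The rank is the number of nonzero pivots: 4.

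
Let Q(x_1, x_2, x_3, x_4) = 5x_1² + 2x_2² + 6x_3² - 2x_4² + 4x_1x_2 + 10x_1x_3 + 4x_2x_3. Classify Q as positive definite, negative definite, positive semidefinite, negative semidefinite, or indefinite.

indefinite

Write A = [[5, 2, 5, 0], [2, 2, 2, 0], [5, 2, 6, 0], [0, 0, 0, -2]].
An LDLᵀ factorisation of A has diagonal entries 5, 6/5, 1, -2.
Counting signs: 3 positive, 1 negative.
Hence Q is indefinite.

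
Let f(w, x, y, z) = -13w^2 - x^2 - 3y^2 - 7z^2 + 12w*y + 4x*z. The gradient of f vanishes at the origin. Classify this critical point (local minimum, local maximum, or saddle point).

local maximum

The Hessian at the origin is H = [[-26, 0, 12, 0], [0, -2, 0, 4], [12, 0, -6, 0], [0, 4, 0, -14]].
An LDLᵀ factorisation of H has diagonal entries -26, -2, -6/13, -6.
That gives 4 negative pivots.
H is negative definite, so the origin is a strict local maximum.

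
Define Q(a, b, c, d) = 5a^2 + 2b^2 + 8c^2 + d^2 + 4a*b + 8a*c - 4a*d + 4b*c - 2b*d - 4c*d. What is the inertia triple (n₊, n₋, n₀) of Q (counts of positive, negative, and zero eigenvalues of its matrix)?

(4, 0, 0)

The symmetric matrix is A = [[5, 2, 4, -2], [2, 2, 2, -1], [4, 2, 8, -2], [-2, -1, -2, 1]].
An LDLᵀ factorisation of A has diagonal entries 5, 6/5, 14/3, 1/7.
That gives 4 positive pivots.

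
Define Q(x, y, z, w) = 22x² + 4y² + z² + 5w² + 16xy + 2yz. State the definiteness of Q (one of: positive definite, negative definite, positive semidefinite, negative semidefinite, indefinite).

The symmetric matrix of Q is A = [[22, 8, 0, 0], [8, 4, 1, 0], [0, 1, 1, 0], [0, 0, 0, 5]].
Leading principal minors: Δ_1 = 22, Δ_2 = 24, Δ_3 = 2, Δ_4 = 10.
All leading principal minors are positive, so by Sylvester's criterion Q is positive definite.

positive definite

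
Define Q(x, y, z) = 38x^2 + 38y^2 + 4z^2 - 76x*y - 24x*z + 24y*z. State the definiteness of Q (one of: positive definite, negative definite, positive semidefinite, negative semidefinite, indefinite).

positive semidefinite

The symmetric matrix is A = [[38, -38, -12], [-38, 38, 12], [-12, 12, 4]].
Applying the same elementary operations to the rows and columns of A produces a congruent diagonal matrix with entries 38, 0, 4/19.
So there are 2 positive, 1 zero pivots.
Hence Q is positive semidefinite.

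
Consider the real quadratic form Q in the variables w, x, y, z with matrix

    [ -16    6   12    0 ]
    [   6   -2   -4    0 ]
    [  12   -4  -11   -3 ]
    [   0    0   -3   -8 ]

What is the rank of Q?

4

An LDLᵀ factorisation of A has diagonal entries -16, 1/4, -3, -5.
That gives 1 positive, 3 negative pivots.
The rank is the number of nonzero pivots: 4.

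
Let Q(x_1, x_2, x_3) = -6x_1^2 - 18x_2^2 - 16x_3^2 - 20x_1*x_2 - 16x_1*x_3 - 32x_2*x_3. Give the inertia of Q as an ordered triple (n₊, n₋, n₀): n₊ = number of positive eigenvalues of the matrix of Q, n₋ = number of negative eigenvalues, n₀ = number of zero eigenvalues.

The symmetric matrix is A = [[-6, -10, -8], [-10, -18, -16], [-8, -16, -16]].
Applying the same elementary operations to the rows and columns of A produces a congruent diagonal matrix with entries -6, -4/3, 0.
So there are 2 negative, 1 zero pivots.

(0, 2, 1)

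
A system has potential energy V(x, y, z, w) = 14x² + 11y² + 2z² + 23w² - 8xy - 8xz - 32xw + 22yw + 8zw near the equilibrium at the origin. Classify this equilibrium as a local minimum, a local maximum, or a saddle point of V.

The Hessian at the origin is H = [[28, -8, -8, -32], [-8, 22, 0, 22], [-8, 0, 4, 8], [-32, 22, 8, 46]].
Congruent diagonalization of H (simultaneous row and column reduction) yields pivots 28, 138/7, 100/69, 24/25.
That gives 4 positive pivots.
H is positive definite, so the origin is a strict local minimum.

local minimum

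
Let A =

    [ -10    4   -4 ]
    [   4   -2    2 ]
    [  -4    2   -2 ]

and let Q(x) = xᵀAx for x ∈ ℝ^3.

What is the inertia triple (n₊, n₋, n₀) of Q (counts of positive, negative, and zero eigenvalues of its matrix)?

(0, 2, 1)

Applying the same elementary operations to the rows and columns of A produces a congruent diagonal matrix with entries -10, -2/5, 0.
So there are 2 negative, 1 zero pivots.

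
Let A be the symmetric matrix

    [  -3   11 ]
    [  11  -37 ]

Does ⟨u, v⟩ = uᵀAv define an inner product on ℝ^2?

no

Symmetric row and column elimination reduces A to a congruent diagonal form with pivots -3, 10/3.
Counting signs: 1 positive, 1 negative.
Hence Q is indefinite.
⟨·,·⟩ is an inner product exactly when A is positive definite.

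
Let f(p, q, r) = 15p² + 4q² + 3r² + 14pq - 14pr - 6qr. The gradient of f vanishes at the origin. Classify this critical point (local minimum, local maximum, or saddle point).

saddle point

The Hessian at the origin is H = [[30, 14, -14], [14, 8, -6], [-14, -6, 6]].
Row-reducing H symmetrically gives the diagonal entries 30, 22/15, -8/11.
So there are 2 positive, 1 negative pivots.
H is indefinite, so the origin is a saddle point.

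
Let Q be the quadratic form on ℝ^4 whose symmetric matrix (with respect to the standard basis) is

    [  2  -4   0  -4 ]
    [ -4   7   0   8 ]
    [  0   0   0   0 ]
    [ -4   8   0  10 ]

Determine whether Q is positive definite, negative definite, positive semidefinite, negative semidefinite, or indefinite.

indefinite

Row-reducing A symmetrically gives the diagonal entries 2, -1, 0, 2.
That gives 2 positive, 1 negative, 1 zero pivots.
Hence Q is indefinite.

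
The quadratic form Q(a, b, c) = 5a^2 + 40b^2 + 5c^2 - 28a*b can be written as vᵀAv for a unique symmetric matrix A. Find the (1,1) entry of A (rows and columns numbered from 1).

5

The coefficient of a^2 in Q is 5, and that is exactly A[1,1].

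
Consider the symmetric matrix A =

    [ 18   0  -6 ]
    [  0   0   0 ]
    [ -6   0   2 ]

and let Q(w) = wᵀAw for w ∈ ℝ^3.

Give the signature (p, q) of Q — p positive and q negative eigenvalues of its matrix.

Symmetric row and column elimination reduces A to a congruent diagonal form with pivots 18, 0, 0.
Counting signs: 1 positive, 2 zero.

(1, 0)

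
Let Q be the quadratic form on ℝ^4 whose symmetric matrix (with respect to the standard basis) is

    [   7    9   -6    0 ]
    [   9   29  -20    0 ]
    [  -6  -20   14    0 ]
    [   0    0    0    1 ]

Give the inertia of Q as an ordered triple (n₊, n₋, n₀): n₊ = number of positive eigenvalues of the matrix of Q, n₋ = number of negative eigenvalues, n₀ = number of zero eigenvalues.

Applying the same elementary operations to the rows and columns of A produces a congruent diagonal matrix with entries 7, 122/7, 12/61, 1.
So there are 4 positive pivots.

(4, 0, 0)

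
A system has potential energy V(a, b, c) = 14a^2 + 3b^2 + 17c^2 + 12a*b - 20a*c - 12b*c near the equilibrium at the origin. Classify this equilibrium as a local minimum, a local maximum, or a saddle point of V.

local minimum

The Hessian at the origin is H = [[28, 12, -20], [12, 6, -12], [-20, -12, 34]].
Applying the same elementary operations to the rows and columns of H produces a congruent diagonal matrix with entries 28, 6/7, 6.
So there are 3 positive pivots.
H is positive definite, so the origin is a strict local minimum.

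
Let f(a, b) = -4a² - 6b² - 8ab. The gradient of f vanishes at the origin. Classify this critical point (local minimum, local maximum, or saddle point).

local maximum

The Hessian at the origin is H = [[-8, -8], [-8, -12]].
det H = -8·-12 − (-8)² = 32 > 0 and H[1,1] = -8 < 0, so H is negative definite.
Therefore the origin is a local maximum.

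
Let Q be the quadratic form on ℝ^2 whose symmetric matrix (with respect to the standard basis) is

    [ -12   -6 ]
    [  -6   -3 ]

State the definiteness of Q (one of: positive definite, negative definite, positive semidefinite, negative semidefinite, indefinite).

Congruent diagonalization of A (simultaneous row and column reduction) yields pivots -12, 0.
So there are 1 negative, 1 zero pivots.
Hence Q is negative semidefinite.

negative semidefinite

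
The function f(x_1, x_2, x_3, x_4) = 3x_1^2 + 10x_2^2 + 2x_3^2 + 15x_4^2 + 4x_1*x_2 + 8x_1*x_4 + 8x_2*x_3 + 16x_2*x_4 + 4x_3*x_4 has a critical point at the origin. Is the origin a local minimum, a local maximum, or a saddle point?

The Hessian at the origin is H = [[6, 4, 0, 8], [4, 20, 8, 16], [0, 8, 4, 4], [8, 16, 4, 30]].
An LDLᵀ factorisation of H has diagonal entries 6, 52/3, 4/13, 10.
That gives 4 positive pivots.
H is positive definite, so the origin is a strict local minimum.

local minimum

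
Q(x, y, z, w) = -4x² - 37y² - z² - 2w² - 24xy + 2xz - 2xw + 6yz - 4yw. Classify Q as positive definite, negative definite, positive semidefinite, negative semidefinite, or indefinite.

negative definite

The symmetric matrix of Q is A = [[-4, -12, 1, -1], [-12, -37, 3, -2], [1, 3, -1, 0], [-1, -2, 0, -2]].
Leading principal minors: Δ_1 = -4, Δ_2 = 4, Δ_3 = -3, Δ_4 = 2.
The signs alternate starting with Δ_1 < 0, so by Sylvester's criterion Q is negative definite.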